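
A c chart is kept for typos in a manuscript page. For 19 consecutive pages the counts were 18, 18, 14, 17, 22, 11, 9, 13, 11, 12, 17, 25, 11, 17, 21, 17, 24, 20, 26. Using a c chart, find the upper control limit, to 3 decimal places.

c̄ = (18 + 18 + 14 + 17 + 22 + 11 + 9 + 13 + 11 + 12 + 17 + 25 + 11 + 17 + 21 + 17 + 24 + 20 + 26) / 19 = 323 / 19 = 17.0000
UCL = c̄ + 3√c̄ = 17.0000 + 3 × √17.0000 = 17.0000 + 3 × 4.1231 = 29.3693

29.369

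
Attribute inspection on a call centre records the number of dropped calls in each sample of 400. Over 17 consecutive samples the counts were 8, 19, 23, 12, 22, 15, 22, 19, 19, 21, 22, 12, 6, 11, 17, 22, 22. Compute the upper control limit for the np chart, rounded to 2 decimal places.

29.34

p̄ = Σdᵢ / (k·n) = 292 / (17 × 400) = 0.04294
UCL = np̄ + 3·√(np̄(1−p̄)) = 17.1765 + 3 × √(17.1765×0.95706) = 17.1765 + 3 × 4.0545 = 29.3399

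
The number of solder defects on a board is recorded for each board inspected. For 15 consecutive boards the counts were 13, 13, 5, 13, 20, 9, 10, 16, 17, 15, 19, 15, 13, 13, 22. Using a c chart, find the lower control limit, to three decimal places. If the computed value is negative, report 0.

2.895

c̄ = (13 + 13 + 5 + 13 + 20 + 9 + 10 + 16 + 17 + 15 + 19 + 15 + 13 + 13 + 22) / 15 = 213 / 15 = 14.2000
LCL = c̄ − 3√c̄ = 14.2000 − 3 × 3.7683 = 2.8951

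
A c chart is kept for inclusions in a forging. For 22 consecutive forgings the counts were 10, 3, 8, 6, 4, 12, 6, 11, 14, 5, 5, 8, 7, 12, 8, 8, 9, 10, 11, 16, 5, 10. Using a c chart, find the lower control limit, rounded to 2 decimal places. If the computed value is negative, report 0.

c̄ = (10 + 3 + 8 + 6 + 4 + 12 + 6 + 11 + 14 + 5 + 5 + 8 + 7 + 12 + 8 + 8 + 9 + 10 + 11 + 16 + 5 + 10) / 22 = 188 / 22 = 8.5455
LCL = c̄ − 3√c̄ = 8.5455 − 3 × 2.9233 = -0.2243 → 0 (cannot be negative)

0.00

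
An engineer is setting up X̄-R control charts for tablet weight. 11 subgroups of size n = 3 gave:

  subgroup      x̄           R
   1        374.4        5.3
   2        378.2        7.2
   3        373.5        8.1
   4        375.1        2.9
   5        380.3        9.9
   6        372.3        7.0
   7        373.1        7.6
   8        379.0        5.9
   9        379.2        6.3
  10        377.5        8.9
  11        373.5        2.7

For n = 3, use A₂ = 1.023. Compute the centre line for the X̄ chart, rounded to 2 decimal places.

X̄̄ = (374.4 + 378.2 + 373.5 + 375.1 + 380.3 + 372.3 + 373.1 + 379.0 + 379.2 + 377.5 + 373.5) / 11 = 4136.1000 / 11 = 376.0091
CL = X̄̄ = 376.0091

376.01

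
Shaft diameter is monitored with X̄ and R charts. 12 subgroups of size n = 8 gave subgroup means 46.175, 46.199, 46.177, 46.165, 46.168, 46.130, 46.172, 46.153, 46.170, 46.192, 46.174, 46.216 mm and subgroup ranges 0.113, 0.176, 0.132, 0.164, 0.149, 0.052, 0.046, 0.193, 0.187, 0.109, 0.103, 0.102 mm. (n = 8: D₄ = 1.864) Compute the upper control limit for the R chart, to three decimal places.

R̄ = (0.113 + 0.176 + 0.132 + 0.164 + 0.149 + 0.052 + 0.046 + 0.193 + 0.187 + 0.109 + 0.103 + 0.102) / 12 = 1.5260 / 12 = 0.1272
UCL_R = D₄·R̄ = 1.864 × 0.1272 = 0.2370

0.237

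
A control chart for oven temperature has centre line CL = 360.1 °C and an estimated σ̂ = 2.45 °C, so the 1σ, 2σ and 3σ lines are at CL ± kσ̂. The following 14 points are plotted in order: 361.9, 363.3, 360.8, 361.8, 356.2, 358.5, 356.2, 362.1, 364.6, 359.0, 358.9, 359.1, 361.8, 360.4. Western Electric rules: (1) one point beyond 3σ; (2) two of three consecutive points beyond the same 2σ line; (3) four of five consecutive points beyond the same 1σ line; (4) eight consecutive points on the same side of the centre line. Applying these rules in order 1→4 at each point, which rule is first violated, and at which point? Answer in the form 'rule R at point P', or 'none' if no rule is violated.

Zone of each point (C = within 1σ̂, B = 1σ̂–2σ̂, A = 2σ̂–3σ̂, * = beyond 3σ̂; sign = side of CL): 1:+C, 2:+B, 3:+C, 4:+C, 5:-B, 6:-C, 7:-B, 8:+C, 9:+B, 10:-C, 11:-C, 12:-C, 13:+C, 14:+C
No rule fires across all 14 points.

none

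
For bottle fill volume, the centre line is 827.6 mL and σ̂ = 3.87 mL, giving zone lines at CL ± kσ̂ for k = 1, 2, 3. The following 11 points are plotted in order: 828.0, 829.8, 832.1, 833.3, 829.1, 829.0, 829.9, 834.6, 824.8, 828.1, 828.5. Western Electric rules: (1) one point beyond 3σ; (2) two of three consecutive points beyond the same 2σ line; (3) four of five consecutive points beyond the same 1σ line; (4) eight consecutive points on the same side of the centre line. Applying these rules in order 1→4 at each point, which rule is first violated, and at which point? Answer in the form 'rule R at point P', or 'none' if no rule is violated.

Zone of each point (C = within 1σ̂, B = 1σ̂–2σ̂, A = 2σ̂–3σ̂, * = beyond 3σ̂; sign = side of CL): 1:+C, 2:+C, 3:+B, 4:+B, 5:+C, 6:+C, 7:+C, 8:+B, 9:-C, 10:+C, 11:+C
Rule 4 (eight consecutive points on the same side of the centre line) is satisfied at point 8.

rule 4 at point 8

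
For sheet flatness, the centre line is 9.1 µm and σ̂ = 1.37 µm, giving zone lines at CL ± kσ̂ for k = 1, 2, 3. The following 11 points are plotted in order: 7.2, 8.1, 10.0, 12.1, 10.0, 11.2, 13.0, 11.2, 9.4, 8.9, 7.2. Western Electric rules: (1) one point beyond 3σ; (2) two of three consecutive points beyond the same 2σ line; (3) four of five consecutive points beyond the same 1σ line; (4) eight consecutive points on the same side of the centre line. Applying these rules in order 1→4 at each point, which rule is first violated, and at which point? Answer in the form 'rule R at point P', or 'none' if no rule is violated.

rule 3 at point 8

Zone of each point (C = within 1σ̂, B = 1σ̂–2σ̂, A = 2σ̂–3σ̂, * = beyond 3σ̂; sign = side of CL): 1:-B, 2:-C, 3:+C, 4:+A, 5:+C, 6:+B, 7:+A, 8:+B, 9:+C, 10:-C, 11:-B
Rule 3 (four of five consecutive points beyond the same 1σ limit) is satisfied at point 8.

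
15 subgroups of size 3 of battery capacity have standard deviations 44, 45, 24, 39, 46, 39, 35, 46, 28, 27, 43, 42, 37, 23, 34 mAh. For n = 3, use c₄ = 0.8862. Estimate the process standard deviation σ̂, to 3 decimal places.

s̄ = (44 + 45 + 24 + 39 + 46 + 39 + 35 + 46 + 28 + 27 + 43 + 42 + 37 + 23 + 34) / 15 = 36.8000
σ̂ = s̄ / c₄ = 36.8000 / 0.8862 = 41.5256

41.526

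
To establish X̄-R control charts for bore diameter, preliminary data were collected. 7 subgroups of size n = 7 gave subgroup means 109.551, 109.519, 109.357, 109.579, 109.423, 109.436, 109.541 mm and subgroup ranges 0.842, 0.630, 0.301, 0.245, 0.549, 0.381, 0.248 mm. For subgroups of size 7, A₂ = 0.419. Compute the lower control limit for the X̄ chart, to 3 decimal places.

109.295

X̄̄ = (109.551 + 109.519 + 109.357 + 109.579 + 109.423 + 109.436 + 109.541) / 7 = 766.4060 / 7 = 109.4866
R̄ = (0.842 + 0.630 + 0.301 + 0.245 + 0.549 + 0.381 + 0.248) / 7 = 3.1960 / 7 = 0.4566
LCL = X̄̄ − A₂·R̄ = 109.4866 − 0.419 × 0.4566 = 109.2953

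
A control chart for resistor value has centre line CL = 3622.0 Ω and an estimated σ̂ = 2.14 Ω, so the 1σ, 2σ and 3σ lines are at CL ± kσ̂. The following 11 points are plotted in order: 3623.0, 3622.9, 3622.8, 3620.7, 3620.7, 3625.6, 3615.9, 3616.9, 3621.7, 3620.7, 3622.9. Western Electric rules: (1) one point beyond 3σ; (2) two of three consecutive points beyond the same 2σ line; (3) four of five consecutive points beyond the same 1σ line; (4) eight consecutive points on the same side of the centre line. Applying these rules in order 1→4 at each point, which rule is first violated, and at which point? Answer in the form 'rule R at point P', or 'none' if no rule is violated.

Zone of each point (C = within 1σ̂, B = 1σ̂–2σ̂, A = 2σ̂–3σ̂, * = beyond 3σ̂; sign = side of CL): 1:+C, 2:+C, 3:+C, 4:-C, 5:-C, 6:+B, 7:-A, 8:-A, 9:-C, 10:-C, 11:+C
Rule 2 (two of three consecutive points beyond the same 2σ limit) is satisfied at point 8.

rule 2 at point 8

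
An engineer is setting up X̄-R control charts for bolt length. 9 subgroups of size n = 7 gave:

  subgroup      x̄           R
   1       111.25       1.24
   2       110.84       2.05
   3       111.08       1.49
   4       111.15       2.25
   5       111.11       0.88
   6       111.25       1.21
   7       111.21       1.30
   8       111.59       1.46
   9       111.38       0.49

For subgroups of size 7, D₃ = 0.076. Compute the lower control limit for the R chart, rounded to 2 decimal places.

0.10

R̄ = (1.24 + 2.05 + 1.49 + 2.25 + 0.88 + 1.21 + 1.30 + 1.46 + 0.49) / 9 = 12.3700 / 9 = 1.3744
LCL_R = D₃·R̄ = 0.076 × 1.3744 = 0.1045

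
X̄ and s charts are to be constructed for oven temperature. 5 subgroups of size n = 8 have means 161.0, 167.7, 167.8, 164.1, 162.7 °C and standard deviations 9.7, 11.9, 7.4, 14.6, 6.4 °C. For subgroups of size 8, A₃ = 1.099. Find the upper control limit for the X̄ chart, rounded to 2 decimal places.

175.65

X̄̄ = (161.0 + 167.7 + 167.8 + 164.1 + 162.7) / 5 = 164.6600
s̄ = (9.7 + 11.9 + 7.4 + 14.6 + 6.4) / 5 = 10.0000
UCL = X̄̄ + A₃·s̄ = 164.6600 + 1.099 × 10.0000 = 175.6500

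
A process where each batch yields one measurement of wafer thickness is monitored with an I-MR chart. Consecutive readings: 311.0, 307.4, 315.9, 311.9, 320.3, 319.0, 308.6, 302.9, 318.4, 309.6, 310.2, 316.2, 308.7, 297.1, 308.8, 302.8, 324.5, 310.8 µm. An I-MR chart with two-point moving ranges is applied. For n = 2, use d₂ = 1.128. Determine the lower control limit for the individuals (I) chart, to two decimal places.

X̄ = (311.0 + 307.4 + 315.9 + 311.9 + 320.3 + 319.0 + 308.6 + 302.9 + 318.4 + 309.6 + 310.2 + 316.2 + 308.7 + 297.1 + 308.8 + 302.8 + 324.5 + 310.8) / 18 = 311.3389
Moving ranges: 3.6, 8.5, 4.0, 8.4, 1.3, 10.4, 5.7, 15.5, 8.8, 0.6, 6.0, 7.5, 11.6, 11.7, 6.0, 21.7, 13.7; M̄R̄ = 145.0000 / 17 = 8.5294
LCL = X̄ − 3·M̄R̄/d₂ = 311.3389 − 3 × 8.5294 / 1.128 = 288.6543

288.65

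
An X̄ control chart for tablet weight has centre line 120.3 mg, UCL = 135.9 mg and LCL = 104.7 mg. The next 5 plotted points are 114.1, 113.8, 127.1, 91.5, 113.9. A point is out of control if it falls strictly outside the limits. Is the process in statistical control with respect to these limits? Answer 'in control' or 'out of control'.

Compare each point to [104.7, 135.9]: sample 4 = 91.5 < LCL.

out of control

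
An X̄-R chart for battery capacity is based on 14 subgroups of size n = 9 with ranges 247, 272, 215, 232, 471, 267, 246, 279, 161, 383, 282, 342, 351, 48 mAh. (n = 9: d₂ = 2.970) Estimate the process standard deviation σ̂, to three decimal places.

R̄ = (247 + 272 + 215 + 232 + 471 + 267 + 246 + 279 + 161 + 383 + 282 + 342 + 351 + 48) / 14 = 271.1429
σ̂ = R̄ / d₂ = 271.1429 / 2.970 = 91.2939

91.294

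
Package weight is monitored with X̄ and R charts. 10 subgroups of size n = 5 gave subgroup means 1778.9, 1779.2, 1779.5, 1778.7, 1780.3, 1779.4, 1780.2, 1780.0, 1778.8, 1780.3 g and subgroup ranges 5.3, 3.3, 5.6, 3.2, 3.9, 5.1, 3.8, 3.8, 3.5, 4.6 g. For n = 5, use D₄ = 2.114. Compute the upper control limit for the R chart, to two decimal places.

R̄ = (5.3 + 3.3 + 5.6 + 3.2 + 3.9 + 5.1 + 3.8 + 3.8 + 3.5 + 4.6) / 10 = 42.1000 / 10 = 4.2100
UCL_R = D₄·R̄ = 2.114 × 4.2100 = 8.8999

8.90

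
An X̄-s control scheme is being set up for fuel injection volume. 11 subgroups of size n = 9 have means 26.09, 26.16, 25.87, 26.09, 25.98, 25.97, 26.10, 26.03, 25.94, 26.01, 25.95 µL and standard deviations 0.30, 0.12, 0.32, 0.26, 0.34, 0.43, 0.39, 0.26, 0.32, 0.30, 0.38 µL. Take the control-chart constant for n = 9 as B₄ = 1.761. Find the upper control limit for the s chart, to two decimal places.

s̄ = (0.30 + 0.12 + 0.32 + 0.26 + 0.34 + 0.43 + 0.39 + 0.26 + 0.32 + 0.30 + 0.38) / 11 = 0.3109
UCL_s = B₄·s̄ = 1.761 × 0.3109 = 0.5475

0.55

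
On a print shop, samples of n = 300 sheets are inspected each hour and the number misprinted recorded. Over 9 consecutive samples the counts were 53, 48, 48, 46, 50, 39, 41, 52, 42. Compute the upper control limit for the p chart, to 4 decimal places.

p̄ = Σdᵢ / (k·n) = 419 / (9 × 300) = 0.15519
UCL = p̄ + 3·√(p̄(1−p̄)/n) = 0.15519 + 3 × √(0.15519×0.84481/300) = 0.15519 + 3 × 0.02090 = 0.21790

0.2179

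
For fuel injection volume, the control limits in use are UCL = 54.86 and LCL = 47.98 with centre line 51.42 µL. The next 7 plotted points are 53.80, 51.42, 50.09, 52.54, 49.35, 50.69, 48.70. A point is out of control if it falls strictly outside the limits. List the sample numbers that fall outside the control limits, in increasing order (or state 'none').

All 7 points lie within [47.98, 54.86].

none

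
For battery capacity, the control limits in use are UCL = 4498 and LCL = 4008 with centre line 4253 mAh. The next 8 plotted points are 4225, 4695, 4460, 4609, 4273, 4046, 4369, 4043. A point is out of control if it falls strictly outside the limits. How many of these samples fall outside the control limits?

2

Compare each point to [4008, 4498]: sample 2 = 4695 > UCL; sample 4 = 4609 > UCL.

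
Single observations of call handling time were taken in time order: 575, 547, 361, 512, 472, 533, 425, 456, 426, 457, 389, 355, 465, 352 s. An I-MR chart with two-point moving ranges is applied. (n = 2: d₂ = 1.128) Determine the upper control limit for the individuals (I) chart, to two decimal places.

654.53

X̄ = (575 + 547 + 361 + 512 + 472 + 533 + 425 + 456 + 426 + 457 + 389 + 355 + 465 + 352) / 14 = 451.7857
Moving ranges: 28, 186, 151, 40, 61, 108, 31, 30, 31, 68, 34, 110, 113; M̄R̄ = 991.0000 / 13 = 76.2308
UCL = X̄ + 3·M̄R̄/d₂ = 451.7857 + 3 × 76.2308 / 1.128 = 654.5271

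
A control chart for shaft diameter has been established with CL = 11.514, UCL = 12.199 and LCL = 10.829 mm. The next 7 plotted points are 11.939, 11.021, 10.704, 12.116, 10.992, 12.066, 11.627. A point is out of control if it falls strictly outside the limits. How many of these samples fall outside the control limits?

Compare each point to [10.829, 12.199]: sample 3 = 10.704 < LCL.

1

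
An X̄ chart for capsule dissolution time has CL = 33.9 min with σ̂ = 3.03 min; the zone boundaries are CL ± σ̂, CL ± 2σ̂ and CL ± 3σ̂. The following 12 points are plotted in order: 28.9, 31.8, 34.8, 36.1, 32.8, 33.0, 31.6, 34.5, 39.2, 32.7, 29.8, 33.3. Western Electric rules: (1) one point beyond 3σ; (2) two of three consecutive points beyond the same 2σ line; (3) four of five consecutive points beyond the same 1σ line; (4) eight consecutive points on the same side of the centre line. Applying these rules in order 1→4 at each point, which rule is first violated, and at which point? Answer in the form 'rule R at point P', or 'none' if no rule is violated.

none

Zone of each point (C = within 1σ̂, B = 1σ̂–2σ̂, A = 2σ̂–3σ̂, * = beyond 3σ̂; sign = side of CL): 1:-B, 2:-C, 3:+C, 4:+C, 5:-C, 6:-C, 7:-C, 8:+C, 9:+B, 10:-C, 11:-B, 12:-C
No rule fires across all 12 points.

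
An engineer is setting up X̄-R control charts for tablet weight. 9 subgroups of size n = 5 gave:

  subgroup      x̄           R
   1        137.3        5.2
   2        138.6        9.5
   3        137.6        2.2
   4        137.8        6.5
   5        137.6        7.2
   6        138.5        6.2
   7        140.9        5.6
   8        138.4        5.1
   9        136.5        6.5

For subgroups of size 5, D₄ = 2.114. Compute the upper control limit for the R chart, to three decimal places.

R̄ = (5.2 + 9.5 + 2.2 + 6.5 + 7.2 + 6.2 + 5.6 + 5.1 + 6.5) / 9 = 54.0000 / 9 = 6.0000
UCL_R = D₄·R̄ = 2.114 × 6.0000 = 12.6840

12.684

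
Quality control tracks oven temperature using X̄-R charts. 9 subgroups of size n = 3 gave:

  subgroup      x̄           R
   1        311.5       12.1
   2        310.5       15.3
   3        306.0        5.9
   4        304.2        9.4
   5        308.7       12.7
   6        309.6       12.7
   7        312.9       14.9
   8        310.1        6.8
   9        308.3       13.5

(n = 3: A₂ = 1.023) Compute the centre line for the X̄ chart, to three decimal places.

X̄̄ = (311.5 + 310.5 + 306.0 + 304.2 + 308.7 + 309.6 + 312.9 + 310.1 + 308.3) / 9 = 2781.8000 / 9 = 309.0889
CL = X̄̄ = 309.0889

309.089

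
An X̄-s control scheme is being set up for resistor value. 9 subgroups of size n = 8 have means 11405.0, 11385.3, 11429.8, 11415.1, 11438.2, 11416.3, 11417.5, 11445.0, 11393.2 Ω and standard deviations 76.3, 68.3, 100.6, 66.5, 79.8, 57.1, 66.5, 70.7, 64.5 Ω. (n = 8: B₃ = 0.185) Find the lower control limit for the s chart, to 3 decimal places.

13.367

s̄ = (76.3 + 68.3 + 100.6 + 66.5 + 79.8 + 57.1 + 66.5 + 70.7 + 64.5) / 9 = 72.2556
LCL_s = B₃·s̄ = 0.185 × 72.2556 = 13.3673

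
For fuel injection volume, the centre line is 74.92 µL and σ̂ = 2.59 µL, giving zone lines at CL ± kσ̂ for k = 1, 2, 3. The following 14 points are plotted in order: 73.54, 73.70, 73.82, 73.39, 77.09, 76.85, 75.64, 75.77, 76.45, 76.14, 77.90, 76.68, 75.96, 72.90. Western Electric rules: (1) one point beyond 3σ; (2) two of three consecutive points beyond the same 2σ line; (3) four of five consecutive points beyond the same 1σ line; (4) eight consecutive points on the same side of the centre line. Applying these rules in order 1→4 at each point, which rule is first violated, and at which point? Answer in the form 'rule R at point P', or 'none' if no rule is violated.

rule 4 at point 12

Zone of each point (C = within 1σ̂, B = 1σ̂–2σ̂, A = 2σ̂–3σ̂, * = beyond 3σ̂; sign = side of CL): 1:-C, 2:-C, 3:-C, 4:-C, 5:+C, 6:+C, 7:+C, 8:+C, 9:+C, 10:+C, 11:+B, 12:+C, 13:+C, 14:-C
Rule 4 (eight consecutive points on the same side of the centre line) is satisfied at point 12.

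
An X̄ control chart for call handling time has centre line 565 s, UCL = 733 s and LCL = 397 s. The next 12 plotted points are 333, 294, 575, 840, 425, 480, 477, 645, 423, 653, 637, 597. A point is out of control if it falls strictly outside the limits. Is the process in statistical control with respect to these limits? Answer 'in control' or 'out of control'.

out of control

Compare each point to [397, 733]: sample 1 = 333 < LCL; sample 2 = 294 < LCL; sample 4 = 840 > UCL.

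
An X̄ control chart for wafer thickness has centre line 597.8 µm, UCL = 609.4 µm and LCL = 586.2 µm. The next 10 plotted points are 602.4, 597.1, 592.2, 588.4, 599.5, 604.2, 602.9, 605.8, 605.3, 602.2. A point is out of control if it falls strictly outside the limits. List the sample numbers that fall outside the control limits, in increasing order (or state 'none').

none

All 10 points lie within [586.2, 609.4].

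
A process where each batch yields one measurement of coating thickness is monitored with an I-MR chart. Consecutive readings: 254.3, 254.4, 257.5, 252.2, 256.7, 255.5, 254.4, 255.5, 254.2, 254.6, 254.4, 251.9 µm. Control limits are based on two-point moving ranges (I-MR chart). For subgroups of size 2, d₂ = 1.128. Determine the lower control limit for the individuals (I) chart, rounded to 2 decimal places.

X̄ = (254.3 + 254.4 + 257.5 + 252.2 + 256.7 + 255.5 + 254.4 + 255.5 + 254.2 + 254.6 + 254.4 + 251.9) / 12 = 254.6333
Moving ranges: 0.1, 3.1, 5.3, 4.5, 1.2, 1.1, 1.1, 1.3, 0.4, 0.2, 2.5; M̄R̄ = 20.8000 / 11 = 1.8909
LCL = X̄ − 3·M̄R̄/d₂ = 254.6333 − 3 × 1.8909 / 1.128 = 249.6043

249.60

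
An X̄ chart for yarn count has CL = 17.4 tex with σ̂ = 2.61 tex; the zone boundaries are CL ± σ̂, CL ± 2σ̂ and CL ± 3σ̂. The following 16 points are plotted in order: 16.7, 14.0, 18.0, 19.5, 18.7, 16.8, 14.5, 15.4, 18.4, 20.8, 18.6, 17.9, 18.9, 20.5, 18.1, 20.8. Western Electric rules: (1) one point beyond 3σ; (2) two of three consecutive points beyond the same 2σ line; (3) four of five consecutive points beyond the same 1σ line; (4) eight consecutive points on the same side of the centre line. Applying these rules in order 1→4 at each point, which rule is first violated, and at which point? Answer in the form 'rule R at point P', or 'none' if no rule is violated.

Zone of each point (C = within 1σ̂, B = 1σ̂–2σ̂, A = 2σ̂–3σ̂, * = beyond 3σ̂; sign = side of CL): 1:-C, 2:-B, 3:+C, 4:+C, 5:+C, 6:-C, 7:-B, 8:-C, 9:+C, 10:+B, 11:+C, 12:+C, 13:+C, 14:+B, 15:+C, 16:+B
Rule 4 (eight consecutive points on the same side of the centre line) is satisfied at point 16.

rule 4 at point 16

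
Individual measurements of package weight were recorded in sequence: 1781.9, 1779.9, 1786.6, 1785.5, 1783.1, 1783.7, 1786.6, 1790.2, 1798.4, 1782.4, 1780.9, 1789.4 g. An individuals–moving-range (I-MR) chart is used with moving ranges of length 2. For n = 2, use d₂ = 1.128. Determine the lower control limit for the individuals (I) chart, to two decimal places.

1772.78

X̄ = (1781.9 + 1779.9 + 1786.6 + 1785.5 + 1783.1 + 1783.7 + 1786.6 + 1790.2 + 1798.4 + 1782.4 + 1780.9 + 1789.4) / 12 = 1785.7167
Moving ranges: 2.0, 6.7, 1.1, 2.4, 0.6, 2.9, 3.6, 8.2, 16.0, 1.5, 8.5; M̄R̄ = 53.5000 / 11 = 4.8636
LCL = X̄ − 3·M̄R̄/d₂ = 1785.7167 − 3 × 4.8636 / 1.128 = 1772.7815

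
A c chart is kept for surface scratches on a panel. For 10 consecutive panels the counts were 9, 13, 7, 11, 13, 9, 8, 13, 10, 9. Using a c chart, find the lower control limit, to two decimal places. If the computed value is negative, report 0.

c̄ = (9 + 13 + 7 + 11 + 13 + 9 + 8 + 13 + 10 + 9) / 10 = 102 / 10 = 10.2000
LCL = c̄ − 3√c̄ = 10.2000 − 3 × 3.1937 = 0.6188

0.62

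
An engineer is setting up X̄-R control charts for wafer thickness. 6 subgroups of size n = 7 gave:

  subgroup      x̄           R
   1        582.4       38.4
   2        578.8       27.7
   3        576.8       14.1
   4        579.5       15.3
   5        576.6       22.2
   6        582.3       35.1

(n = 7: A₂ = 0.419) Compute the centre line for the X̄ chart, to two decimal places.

579.40

X̄̄ = (582.4 + 578.8 + 576.8 + 579.5 + 576.6 + 582.3) / 6 = 3476.4000 / 6 = 579.4000
CL = X̄̄ = 579.4000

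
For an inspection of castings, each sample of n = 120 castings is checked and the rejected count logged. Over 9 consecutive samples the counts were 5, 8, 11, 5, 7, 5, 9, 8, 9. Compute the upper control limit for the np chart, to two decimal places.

15.37

p̄ = Σdᵢ / (k·n) = 67 / (9 × 120) = 0.06204
UCL = np̄ + 3·√(np̄(1−p̄)) = 7.4444 + 3 × √(7.4444×0.93796) = 7.4444 + 3 × 2.6425 = 15.3718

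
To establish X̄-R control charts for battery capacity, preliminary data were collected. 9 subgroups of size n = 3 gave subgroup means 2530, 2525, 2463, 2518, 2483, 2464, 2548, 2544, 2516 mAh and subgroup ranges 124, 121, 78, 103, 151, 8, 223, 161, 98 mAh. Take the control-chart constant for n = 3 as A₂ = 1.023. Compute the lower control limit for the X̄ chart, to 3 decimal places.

2388.829

X̄̄ = (2530 + 2525 + 2463 + 2518 + 2483 + 2464 + 2548 + 2544 + 2516) / 9 = 22591.0000 / 9 = 2510.1111
R̄ = (124 + 121 + 78 + 103 + 151 + 8 + 223 + 161 + 98) / 9 = 1067.0000 / 9 = 118.5556
LCL = X̄̄ − A₂·R̄ = 2510.1111 − 1.023 × 118.5556 = 2388.8288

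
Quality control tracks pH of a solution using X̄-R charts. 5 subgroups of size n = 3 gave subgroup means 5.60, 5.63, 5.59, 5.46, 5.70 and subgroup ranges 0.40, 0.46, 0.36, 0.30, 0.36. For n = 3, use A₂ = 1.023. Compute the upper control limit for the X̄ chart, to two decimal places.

X̄̄ = (5.60 + 5.63 + 5.59 + 5.46 + 5.70) / 5 = 27.9800 / 5 = 5.5960
R̄ = (0.40 + 0.46 + 0.36 + 0.30 + 0.36) / 5 = 1.8800 / 5 = 0.3760
UCL = X̄̄ + A₂·R̄ = 5.5960 + 1.023 × 0.3760 = 5.9806

5.98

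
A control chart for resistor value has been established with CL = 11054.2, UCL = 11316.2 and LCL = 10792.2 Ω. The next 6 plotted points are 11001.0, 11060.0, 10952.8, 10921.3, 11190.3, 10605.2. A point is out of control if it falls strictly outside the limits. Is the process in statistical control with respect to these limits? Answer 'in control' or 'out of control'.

Compare each point to [10792.2, 11316.2]: sample 6 = 10605.2 < LCL.

out of control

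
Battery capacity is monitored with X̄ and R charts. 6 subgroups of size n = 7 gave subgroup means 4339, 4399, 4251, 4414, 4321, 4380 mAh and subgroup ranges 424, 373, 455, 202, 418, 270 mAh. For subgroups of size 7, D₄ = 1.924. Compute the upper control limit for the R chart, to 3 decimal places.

686.868

R̄ = (424 + 373 + 455 + 202 + 418 + 270) / 6 = 2142.0000 / 6 = 357.0000
UCL_R = D₄·R̄ = 1.924 × 357.0000 = 686.8680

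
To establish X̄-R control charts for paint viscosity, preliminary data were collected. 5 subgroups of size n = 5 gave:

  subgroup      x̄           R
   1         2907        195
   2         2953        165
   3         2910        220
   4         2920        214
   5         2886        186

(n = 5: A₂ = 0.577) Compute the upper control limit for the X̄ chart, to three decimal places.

3028.292

X̄̄ = (2907 + 2953 + 2910 + 2920 + 2886) / 5 = 14576.0000 / 5 = 2915.2000
R̄ = (195 + 165 + 220 + 214 + 186) / 5 = 980.0000 / 5 = 196.0000
UCL = X̄̄ + A₂·R̄ = 2915.2000 + 0.577 × 196.0000 = 3028.2920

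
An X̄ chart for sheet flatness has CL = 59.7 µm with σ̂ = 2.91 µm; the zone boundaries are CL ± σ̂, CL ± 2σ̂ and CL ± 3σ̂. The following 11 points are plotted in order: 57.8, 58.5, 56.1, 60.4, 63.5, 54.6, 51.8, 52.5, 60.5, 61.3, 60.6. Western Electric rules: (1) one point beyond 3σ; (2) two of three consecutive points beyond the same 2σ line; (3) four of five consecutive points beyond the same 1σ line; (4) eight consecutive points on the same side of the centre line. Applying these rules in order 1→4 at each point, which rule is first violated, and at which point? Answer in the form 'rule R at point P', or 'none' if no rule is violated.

rule 2 at point 8

Zone of each point (C = within 1σ̂, B = 1σ̂–2σ̂, A = 2σ̂–3σ̂, * = beyond 3σ̂; sign = side of CL): 1:-C, 2:-C, 3:-B, 4:+C, 5:+B, 6:-B, 7:-A, 8:-A, 9:+C, 10:+C, 11:+C
Rule 2 (two of three consecutive points beyond the same 2σ limit) is satisfied at point 8.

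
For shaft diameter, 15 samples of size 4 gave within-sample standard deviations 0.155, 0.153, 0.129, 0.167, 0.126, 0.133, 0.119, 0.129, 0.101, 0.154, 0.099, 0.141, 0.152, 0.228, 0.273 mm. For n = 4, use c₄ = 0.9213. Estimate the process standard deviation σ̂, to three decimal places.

0.163

s̄ = (0.155 + 0.153 + 0.129 + 0.167 + 0.126 + 0.133 + 0.119 + 0.129 + 0.101 + 0.154 + 0.099 + 0.141 + 0.152 + 0.228 + 0.273) / 15 = 0.1506
σ̂ = s̄ / c₄ = 0.1506 / 0.9213 = 0.1635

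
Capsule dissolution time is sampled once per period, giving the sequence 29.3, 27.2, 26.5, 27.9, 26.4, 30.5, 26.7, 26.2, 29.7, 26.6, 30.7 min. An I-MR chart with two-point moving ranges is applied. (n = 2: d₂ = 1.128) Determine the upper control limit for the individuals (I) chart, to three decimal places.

X̄ = (29.3 + 27.2 + 26.5 + 27.9 + 26.4 + 30.5 + 26.7 + 26.2 + 29.7 + 26.6 + 30.7) / 11 = 27.9727
Moving ranges: 2.1, 0.7, 1.4, 1.5, 4.1, 3.8, 0.5, 3.5, 3.1, 4.1; M̄R̄ = 24.8000 / 10 = 2.4800
UCL = X̄ + 3·M̄R̄/d₂ = 27.9727 + 3 × 2.4800 / 1.128 = 34.5685

34.568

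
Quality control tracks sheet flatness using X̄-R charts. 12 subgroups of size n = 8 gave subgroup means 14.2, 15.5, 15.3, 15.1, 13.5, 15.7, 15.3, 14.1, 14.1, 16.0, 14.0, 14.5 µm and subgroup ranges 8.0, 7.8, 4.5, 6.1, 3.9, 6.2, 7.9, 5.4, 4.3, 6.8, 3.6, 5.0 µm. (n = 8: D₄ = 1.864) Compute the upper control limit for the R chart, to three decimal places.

R̄ = (8.0 + 7.8 + 4.5 + 6.1 + 3.9 + 6.2 + 7.9 + 5.4 + 4.3 + 6.8 + 3.6 + 5.0) / 12 = 69.5000 / 12 = 5.7917
UCL_R = D₄·R̄ = 1.864 × 5.7917 = 10.7957

10.796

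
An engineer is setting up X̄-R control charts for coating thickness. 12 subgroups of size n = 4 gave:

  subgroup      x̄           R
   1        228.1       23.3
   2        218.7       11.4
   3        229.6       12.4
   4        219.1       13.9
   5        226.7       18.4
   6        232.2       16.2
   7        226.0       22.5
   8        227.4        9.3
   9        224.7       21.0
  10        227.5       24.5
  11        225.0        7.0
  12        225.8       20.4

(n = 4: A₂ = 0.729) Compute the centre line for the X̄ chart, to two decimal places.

225.90

X̄̄ = (228.1 + 218.7 + 229.6 + 219.1 + 226.7 + 232.2 + 226.0 + 227.4 + 224.7 + 227.5 + 225.0 + 225.8) / 12 = 2710.8000 / 12 = 225.9000
CL = X̄̄ = 225.9000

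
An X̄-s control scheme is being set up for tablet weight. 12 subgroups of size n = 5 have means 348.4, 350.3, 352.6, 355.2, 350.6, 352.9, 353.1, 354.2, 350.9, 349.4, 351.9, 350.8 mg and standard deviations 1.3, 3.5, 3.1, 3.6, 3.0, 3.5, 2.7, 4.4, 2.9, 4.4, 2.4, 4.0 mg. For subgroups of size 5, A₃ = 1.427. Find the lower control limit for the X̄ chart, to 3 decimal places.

347.078

X̄̄ = (348.4 + 350.3 + 352.6 + 355.2 + 350.6 + 352.9 + 353.1 + 354.2 + 350.9 + 349.4 + 351.9 + 350.8) / 12 = 351.6917
s̄ = (1.3 + 3.5 + 3.1 + 3.6 + 3.0 + 3.5 + 2.7 + 4.4 + 2.9 + 4.4 + 2.4 + 4.0) / 12 = 3.2333
LCL = X̄̄ − A₃·s̄ = 351.6917 − 1.427 × 3.2333 = 347.0777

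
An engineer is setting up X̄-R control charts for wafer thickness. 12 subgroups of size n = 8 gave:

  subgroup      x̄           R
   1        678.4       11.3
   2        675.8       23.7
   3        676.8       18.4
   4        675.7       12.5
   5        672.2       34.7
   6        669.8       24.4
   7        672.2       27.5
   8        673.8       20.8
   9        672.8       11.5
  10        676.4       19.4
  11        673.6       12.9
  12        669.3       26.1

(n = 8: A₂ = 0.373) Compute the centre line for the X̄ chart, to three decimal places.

673.900

X̄̄ = (678.4 + 675.8 + 676.8 + 675.7 + 672.2 + 669.8 + 672.2 + 673.8 + 672.8 + 676.4 + 673.6 + 669.3) / 12 = 8086.8000 / 12 = 673.9000
CL = X̄̄ = 673.9000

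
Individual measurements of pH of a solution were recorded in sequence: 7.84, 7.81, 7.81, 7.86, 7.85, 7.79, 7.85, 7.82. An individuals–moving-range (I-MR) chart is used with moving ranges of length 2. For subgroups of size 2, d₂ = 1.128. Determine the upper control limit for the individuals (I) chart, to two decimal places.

7.92

X̄ = (7.84 + 7.81 + 7.81 + 7.86 + 7.85 + 7.79 + 7.85 + 7.82) / 8 = 7.8287
Moving ranges: 0.03, 0.00, 0.05, 0.01, 0.06, 0.06, 0.03; M̄R̄ = 0.2400 / 7 = 0.0343
UCL = X̄ + 3·M̄R̄/d₂ = 7.8287 + 3 × 0.0343 / 1.128 = 7.9199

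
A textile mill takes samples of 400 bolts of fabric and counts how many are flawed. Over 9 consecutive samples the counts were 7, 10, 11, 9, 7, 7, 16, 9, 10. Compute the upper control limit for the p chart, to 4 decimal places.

0.0468

p̄ = Σdᵢ / (k·n) = 86 / (9 × 400) = 0.02389
UCL = p̄ + 3·√(p̄(1−p̄)/n) = 0.02389 + 3 × √(0.02389×0.97611/400) = 0.02389 + 3 × 0.00764 = 0.04679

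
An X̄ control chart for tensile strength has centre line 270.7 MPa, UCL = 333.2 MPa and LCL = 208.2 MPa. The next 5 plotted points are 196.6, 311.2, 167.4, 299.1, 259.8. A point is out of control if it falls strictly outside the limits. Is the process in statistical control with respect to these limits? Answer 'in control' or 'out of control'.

Compare each point to [208.2, 333.2]: sample 1 = 196.6 < LCL; sample 3 = 167.4 < LCL.

out of control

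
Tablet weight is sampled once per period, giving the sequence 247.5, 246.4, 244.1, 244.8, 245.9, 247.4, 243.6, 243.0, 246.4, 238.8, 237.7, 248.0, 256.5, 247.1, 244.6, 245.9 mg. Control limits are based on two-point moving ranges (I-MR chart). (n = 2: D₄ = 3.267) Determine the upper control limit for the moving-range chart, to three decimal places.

Moving ranges: 1.1, 2.3, 0.7, 1.1, 1.5, 3.8, 0.6, 3.4, 7.6, 1.1, 10.3, 8.5, 9.4, 2.5, 1.3; M̄R̄ = 55.2000 / 15 = 3.6800
UCL_MR = D₄·M̄R̄ = 3.267 × 3.6800 = 12.0226

12.023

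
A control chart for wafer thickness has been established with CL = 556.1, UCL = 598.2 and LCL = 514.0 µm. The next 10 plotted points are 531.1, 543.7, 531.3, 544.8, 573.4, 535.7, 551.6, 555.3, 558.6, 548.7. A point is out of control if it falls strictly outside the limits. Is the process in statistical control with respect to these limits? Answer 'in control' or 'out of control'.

All 10 points lie within [514.0, 598.2].

in control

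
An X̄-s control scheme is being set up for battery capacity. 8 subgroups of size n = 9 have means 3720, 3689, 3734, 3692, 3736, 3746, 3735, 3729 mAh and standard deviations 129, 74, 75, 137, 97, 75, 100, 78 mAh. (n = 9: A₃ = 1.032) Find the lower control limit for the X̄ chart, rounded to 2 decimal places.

3623.94

X̄̄ = (3720 + 3689 + 3734 + 3692 + 3736 + 3746 + 3735 + 3729) / 8 = 3722.6250
s̄ = (129 + 74 + 75 + 137 + 97 + 75 + 100 + 78) / 8 = 95.6250
LCL = X̄̄ − A₃·s̄ = 3722.6250 − 1.032 × 95.6250 = 3623.9400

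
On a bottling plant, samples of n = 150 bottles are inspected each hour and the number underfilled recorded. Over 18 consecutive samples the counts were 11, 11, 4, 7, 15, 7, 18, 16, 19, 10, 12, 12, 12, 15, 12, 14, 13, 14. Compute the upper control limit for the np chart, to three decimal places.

p̄ = Σdᵢ / (k·n) = 222 / (18 × 150) = 0.08222
UCL = np̄ + 3·√(np̄(1−p̄)) = 12.3333 + 3 × √(12.3333×0.91778) = 12.3333 + 3 × 3.3644 = 22.4266

22.427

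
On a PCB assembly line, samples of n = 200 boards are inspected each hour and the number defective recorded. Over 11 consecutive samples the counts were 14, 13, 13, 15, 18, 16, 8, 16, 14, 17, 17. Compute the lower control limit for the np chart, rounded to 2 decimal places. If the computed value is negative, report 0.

p̄ = Σdᵢ / (k·n) = 161 / (11 × 200) = 0.07318
LCL = np̄ − 3·√(np̄(1−p̄)) = 14.6364 − 3 × 3.6831 = 3.5871

3.59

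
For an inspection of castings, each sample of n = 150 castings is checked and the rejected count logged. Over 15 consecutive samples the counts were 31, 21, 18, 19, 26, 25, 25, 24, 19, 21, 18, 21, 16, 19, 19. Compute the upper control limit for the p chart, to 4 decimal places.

0.2289

p̄ = Σdᵢ / (k·n) = 322 / (15 × 150) = 0.14311
UCL = p̄ + 3·√(p̄(1−p̄)/n) = 0.14311 + 3 × √(0.14311×0.85689/150) = 0.14311 + 3 × 0.02859 = 0.22889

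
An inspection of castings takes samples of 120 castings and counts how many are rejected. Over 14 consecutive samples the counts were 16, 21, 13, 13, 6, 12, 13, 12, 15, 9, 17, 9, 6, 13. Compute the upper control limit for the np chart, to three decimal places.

p̄ = Σdᵢ / (k·n) = 175 / (14 × 120) = 0.10417
UCL = np̄ + 3·√(np̄(1−p̄)) = 12.5000 + 3 × √(12.5000×0.89583) = 12.5000 + 3 × 3.3463 = 22.5390

22.539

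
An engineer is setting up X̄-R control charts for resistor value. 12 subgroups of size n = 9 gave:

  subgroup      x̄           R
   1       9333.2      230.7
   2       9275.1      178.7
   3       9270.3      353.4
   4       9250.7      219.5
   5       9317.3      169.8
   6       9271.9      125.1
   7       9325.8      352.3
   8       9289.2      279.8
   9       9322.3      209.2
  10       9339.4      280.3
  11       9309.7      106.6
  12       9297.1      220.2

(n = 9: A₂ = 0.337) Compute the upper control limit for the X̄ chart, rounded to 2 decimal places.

9376.71

X̄̄ = (9333.2 + 9275.1 + 9270.3 + 9250.7 + 9317.3 + 9271.9 + 9325.8 + 9289.2 + 9322.3 + 9339.4 + 9309.7 + 9297.1) / 12 = 111602.0000 / 12 = 9300.1667
R̄ = (230.7 + 178.7 + 353.4 + 219.5 + 169.8 + 125.1 + 352.3 + 279.8 + 209.2 + 280.3 + 106.6 + 220.2) / 12 = 2725.6000 / 12 = 227.1333
UCL = X̄̄ + A₂·R̄ = 9300.1667 + 0.337 × 227.1333 = 9376.7106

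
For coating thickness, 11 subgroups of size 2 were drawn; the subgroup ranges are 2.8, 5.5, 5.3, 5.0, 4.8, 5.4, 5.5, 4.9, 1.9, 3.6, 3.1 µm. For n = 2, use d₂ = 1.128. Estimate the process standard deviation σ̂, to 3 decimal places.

3.852

R̄ = (2.8 + 5.5 + 5.3 + 5.0 + 4.8 + 5.4 + 5.5 + 4.9 + 1.9 + 3.6 + 3.1) / 11 = 4.3455
σ̂ = R̄ / d₂ = 4.3455 / 1.128 = 3.8524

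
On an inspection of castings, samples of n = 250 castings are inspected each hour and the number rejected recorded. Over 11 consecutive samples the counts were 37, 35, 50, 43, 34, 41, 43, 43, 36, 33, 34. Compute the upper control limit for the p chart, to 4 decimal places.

0.2248

p̄ = Σdᵢ / (k·n) = 429 / (11 × 250) = 0.15600
UCL = p̄ + 3·√(p̄(1−p̄)/n) = 0.15600 + 3 × √(0.15600×0.84400/250) = 0.15600 + 3 × 0.02295 = 0.22485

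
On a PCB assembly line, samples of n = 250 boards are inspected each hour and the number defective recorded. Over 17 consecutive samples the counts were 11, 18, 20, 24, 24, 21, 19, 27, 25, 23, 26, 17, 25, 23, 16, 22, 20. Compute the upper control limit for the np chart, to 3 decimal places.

34.460

p̄ = Σdᵢ / (k·n) = 361 / (17 × 250) = 0.08494
UCL = np̄ + 3·√(np̄(1−p̄)) = 21.2353 + 3 × √(21.2353×0.91506) = 21.2353 + 3 × 4.4081 = 34.4597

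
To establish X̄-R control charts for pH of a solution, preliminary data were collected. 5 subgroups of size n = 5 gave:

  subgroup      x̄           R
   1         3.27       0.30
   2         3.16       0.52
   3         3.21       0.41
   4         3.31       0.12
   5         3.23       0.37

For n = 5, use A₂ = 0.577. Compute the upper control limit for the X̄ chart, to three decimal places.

X̄̄ = (3.27 + 3.16 + 3.21 + 3.31 + 3.23) / 5 = 16.1800 / 5 = 3.2360
R̄ = (0.30 + 0.52 + 0.41 + 0.12 + 0.37) / 5 = 1.7200 / 5 = 0.3440
UCL = X̄̄ + A₂·R̄ = 3.2360 + 0.577 × 0.3440 = 3.4345

3.434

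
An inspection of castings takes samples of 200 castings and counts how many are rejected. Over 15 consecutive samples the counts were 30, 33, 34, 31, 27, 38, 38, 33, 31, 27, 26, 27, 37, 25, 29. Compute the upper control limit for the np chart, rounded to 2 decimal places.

46.43

p̄ = Σdᵢ / (k·n) = 466 / (15 × 200) = 0.15533
UCL = np̄ + 3·√(np̄(1−p̄)) = 31.0667 + 3 × √(31.0667×0.84467) = 31.0667 + 3 × 5.1226 = 46.4345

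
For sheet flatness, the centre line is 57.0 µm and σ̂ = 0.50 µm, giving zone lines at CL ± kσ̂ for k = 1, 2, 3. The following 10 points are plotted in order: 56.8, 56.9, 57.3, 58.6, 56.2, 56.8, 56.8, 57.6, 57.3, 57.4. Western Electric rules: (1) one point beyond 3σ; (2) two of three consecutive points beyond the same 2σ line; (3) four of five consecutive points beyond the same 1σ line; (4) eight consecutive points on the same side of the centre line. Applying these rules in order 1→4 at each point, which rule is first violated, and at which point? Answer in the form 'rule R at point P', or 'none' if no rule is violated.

rule 1 at point 4

Zone of each point (C = within 1σ̂, B = 1σ̂–2σ̂, A = 2σ̂–3σ̂, * = beyond 3σ̂; sign = side of CL): 1:-C, 2:-C, 3:+C, 4:+*, 5:-B, 6:-C, 7:-C, 8:+B, 9:+C, 10:+C
Rule 1 (one point beyond the 3σ limits) is satisfied at point 4.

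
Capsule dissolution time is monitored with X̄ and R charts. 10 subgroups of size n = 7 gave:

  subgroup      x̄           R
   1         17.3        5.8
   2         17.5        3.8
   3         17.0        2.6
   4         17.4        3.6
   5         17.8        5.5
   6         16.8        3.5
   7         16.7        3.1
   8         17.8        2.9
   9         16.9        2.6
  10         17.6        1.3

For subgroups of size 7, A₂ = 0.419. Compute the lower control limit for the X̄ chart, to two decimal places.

X̄̄ = (17.3 + 17.5 + 17.0 + 17.4 + 17.8 + 16.8 + 16.7 + 17.8 + 16.9 + 17.6) / 10 = 172.8000 / 10 = 17.2800
R̄ = (5.8 + 3.8 + 2.6 + 3.6 + 5.5 + 3.5 + 3.1 + 2.9 + 2.6 + 1.3) / 10 = 34.7000 / 10 = 3.4700
LCL = X̄̄ − A₂·R̄ = 17.2800 − 0.419 × 3.4700 = 15.8261

15.83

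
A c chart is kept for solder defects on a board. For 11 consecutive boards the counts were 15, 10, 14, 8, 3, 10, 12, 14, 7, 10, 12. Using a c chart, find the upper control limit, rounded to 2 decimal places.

c̄ = (15 + 10 + 14 + 8 + 3 + 10 + 12 + 14 + 7 + 10 + 12) / 11 = 115 / 11 = 10.4545
UCL = c̄ + 3√c̄ = 10.4545 + 3 × √10.4545 = 10.4545 + 3 × 3.2333 = 20.1546

20.15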